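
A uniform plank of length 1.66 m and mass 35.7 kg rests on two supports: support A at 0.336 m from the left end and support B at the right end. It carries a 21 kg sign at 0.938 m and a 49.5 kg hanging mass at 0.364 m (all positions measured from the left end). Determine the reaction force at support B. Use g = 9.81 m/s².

R_B ≈ 235 N

Choose support A as the axis so its reaction then has zero moment arm.
Beam weight: 35.7 × 9.81 = 350.2 N down at 0.83 m → arm 0.494 m, τ = 350.2 × 0.494 = 173 N·m clockwise.
Sign: 21 × 9.81 = 206 N down at 0.938 m → arm 0.602 m, τ = 206 × 0.602 = 124 N·m clockwise.
Hanging mass: 49.5 × 9.81 = 485.6 N down at 0.364 m → arm 0.028 m, τ = 485.6 × 0.028 = 13.6 N·m clockwise.
Net load moment about support A = 310.6 N·m clockwise.
Reaction R at support B is upward at 1.66 m, arm 1.324 m → moment R × 1.324 counterclockwise.
Στ = 0 ⇒ R × 1.324 = 310.6 ⇒ R = 235 N.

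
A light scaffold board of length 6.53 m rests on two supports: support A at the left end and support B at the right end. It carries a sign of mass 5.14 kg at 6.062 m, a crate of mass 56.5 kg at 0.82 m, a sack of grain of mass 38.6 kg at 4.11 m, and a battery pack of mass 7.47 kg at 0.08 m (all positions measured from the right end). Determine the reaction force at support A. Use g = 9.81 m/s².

R_A ≈ 356 N

Take moments about support B.
Sign: 5.14 × 9.81 = 50.42 N down at 6.062 m → arm 6.062 m, τ = 50.42 × 6.062 = 305.6 N·m counterclockwise.
Crate: 56.5 × 9.81 = 554.3 N down at 0.82 m → arm 0.82 m, τ = 554.3 × 0.82 = 454.5 N·m counterclockwise.
Sack of grain: 38.6 × 9.81 = 378.7 N down at 4.11 m → arm 4.11 m, τ = 378.7 × 4.11 = 1556 N·m counterclockwise.
Battery pack: 7.47 × 9.81 = 73.28 N down at 0.08 m → arm 0.08 m, τ = 73.28 × 0.08 = 5.862 N·m counterclockwise.
Net load moment about support B = 2322 N·m counterclockwise.
Reaction R at support A is upward at 6.53 m, arm 6.53 m → moment R × 6.53 clockwise.
For rotational equilibrium, R × 6.53 = 2322, so R = 356 N.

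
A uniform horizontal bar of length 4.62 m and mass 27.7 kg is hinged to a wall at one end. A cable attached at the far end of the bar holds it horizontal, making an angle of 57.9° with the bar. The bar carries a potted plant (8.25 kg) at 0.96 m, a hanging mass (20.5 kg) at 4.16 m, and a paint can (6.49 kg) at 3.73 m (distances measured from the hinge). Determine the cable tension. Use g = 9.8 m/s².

Taking torques about the hinge:
Beam weight: 27.7 × 9.8 = 271.5 N down at 2.31 m → arm 2.31 m, τ = 271.5 × 2.31 = 627.2 N·m clockwise.
Potted plant: 8.25 × 9.8 = 80.85 N down at 0.96 m → arm 0.96 m, τ = 80.85 × 0.96 = 77.62 N·m clockwise.
Hanging mass: 20.5 × 9.8 = 200.9 N down at 4.16 m → arm 4.16 m, τ = 200.9 × 4.16 = 835.7 N·m clockwise.
Paint can: 6.49 × 9.8 = 63.6 N down at 3.73 m → arm 3.73 m, τ = 63.6 × 3.73 = 237.2 N·m clockwise.
Total clockwise load moment = 1778 N·m.
The cable tension T acts at 4.62 m; only its component perpendicular to the bar, T sinθ, produces torque. sin 57.9° = 0.8471.
For rotational equilibrium, T × 4.62 × 0.8471 = 1778, so T = 1778 / 3.914 = 454 N.

T ≈ 454 N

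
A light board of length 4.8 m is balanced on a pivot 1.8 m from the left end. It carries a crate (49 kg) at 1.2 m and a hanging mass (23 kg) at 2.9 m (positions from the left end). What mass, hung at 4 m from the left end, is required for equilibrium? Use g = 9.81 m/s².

m ≈ 1.86 kg

About the pivot (at 1.8 m from the left end):
Crate: 49 × 9.81 = 480.7 N down at 1.2 m → arm 0.6 m, τ = 480.7 × 0.6 = 288.4 N·m counterclockwise.
Hanging mass: 23 × 9.81 = 225.6 N down at 2.9 m → arm 1.1 m, τ = 225.6 × 1.1 = 248.2 N·m clockwise.
Net moment of known loads = 40.2 N·m counterclockwise.
An unknown mass m at 4 m has arm 2.2 m; its moment is m·g·2.2 clockwise.
Balancing moments: m × 9.81 × 2.2 = 40.2, giving m = 40.2 / (9.81 × 2.2) = 1.86 kg.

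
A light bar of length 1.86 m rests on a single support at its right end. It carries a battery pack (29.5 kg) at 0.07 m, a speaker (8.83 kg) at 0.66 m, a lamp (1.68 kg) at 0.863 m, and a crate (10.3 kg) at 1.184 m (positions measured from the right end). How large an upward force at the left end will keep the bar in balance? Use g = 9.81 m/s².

F ≈ 114 N

Sum moments about the right end (the unknown pivot reaction has zero arm there).
Battery pack: 29.5 × 9.81 = 289.4 N down at 0.07 m → arm 0.07 m, τ = 289.4 × 0.07 = 20.26 N·m counterclockwise.
Speaker: 8.83 × 9.81 = 86.62 N down at 0.66 m → arm 0.66 m, τ = 86.62 × 0.66 = 57.17 N·m counterclockwise.
Lamp: 1.68 × 9.81 = 16.48 N down at 0.863 m → arm 0.863 m, τ = 16.48 × 0.863 = 14.22 N·m counterclockwise.
Crate: 10.3 × 9.81 = 101 N down at 1.184 m → arm 1.184 m, τ = 101 × 1.184 = 119.6 N·m counterclockwise.
Net moment of the loads = 211.2 N·m counterclockwise.
The upward force F acts at the left end, arm 1.86 m, giving F × 1.86 clockwise.
For rotational equilibrium, F × 1.86 = 211.2, so F = 211.2 / 1.86 = 114 N.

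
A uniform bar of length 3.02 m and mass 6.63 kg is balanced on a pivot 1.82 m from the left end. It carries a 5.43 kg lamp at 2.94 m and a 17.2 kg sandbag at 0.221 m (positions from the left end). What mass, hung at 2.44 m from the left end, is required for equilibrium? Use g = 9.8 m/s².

Take moments about the pivot (at 1.82 m from the left end).
Beam weight: 6.63 × 9.8 = 64.97 N down at 1.51 m → arm 0.31 m, τ = 64.97 × 0.31 = 20.14 N·m counterclockwise.
Lamp: 5.43 × 9.8 = 53.21 N down at 2.94 m → arm 1.12 m, τ = 53.21 × 1.12 = 59.6 N·m clockwise.
Sandbag: 17.2 × 9.8 = 168.6 N down at 0.221 m → arm 1.599 m, τ = 168.6 × 1.599 = 269.6 N·m counterclockwise.
Net moment of known loads = 230.1 N·m counterclockwise.
An unknown mass m at 2.44 m has arm 0.62 m; its moment is m·g·0.62 clockwise.
Balancing moments: m × 9.8 × 0.62 = 230.1, giving m = 230.1 / (9.8 × 0.62) = 37.9 kg.

m ≈ 37.9 kg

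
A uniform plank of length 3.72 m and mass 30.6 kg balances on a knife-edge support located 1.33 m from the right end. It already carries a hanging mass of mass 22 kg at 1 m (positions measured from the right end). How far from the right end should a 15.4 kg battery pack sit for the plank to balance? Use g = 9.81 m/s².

Choose the knife-edge support (at 1.33 m from the right end) as the axis so the support reaction has zero arm there.
Beam weight: 30.6 × 9.81 = 300.2 N down at 1.86 m → arm 0.53 m, τ = 300.2 × 0.53 = 159.1 N·m counterclockwise.
Hanging mass: 22 × 9.81 = 215.8 N down at 1 m → arm 0.33 m, τ = 215.8 × 0.33 = 71.21 N·m clockwise.
Net moment of existing loads = 87.89 N·m counterclockwise.
The battery pack weighs 15.4 × 9.81 = 151.1 N and must supply an equal clockwise moment, so its lever arm about the knife-edge support is 87.89 / 151.1 = 0.582 m.
That puts it at 1.33 − 0.582 = 0.748 m from the right end.

x ≈ 0.748 m from the right end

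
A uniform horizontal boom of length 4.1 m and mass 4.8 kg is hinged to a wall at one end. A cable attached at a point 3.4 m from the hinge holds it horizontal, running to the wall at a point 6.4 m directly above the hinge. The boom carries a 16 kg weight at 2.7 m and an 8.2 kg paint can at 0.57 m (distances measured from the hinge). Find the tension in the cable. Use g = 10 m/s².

T ≈ 192 N

Taking torques about the hinge:
Beam weight: 4.8 × 10 = 48 N down at 2.05 m → arm 2.05 m, τ = 48 × 2.05 = 98.4 N·m clockwise.
Weight: 16 × 10 = 160 N down at 2.7 m → arm 2.7 m, τ = 160 × 2.7 = 432 N·m clockwise.
Paint can: 8.2 × 10 = 82 N down at 0.57 m → arm 0.57 m, τ = 82 × 0.57 = 46.74 N·m clockwise.
Total clockwise load moment = 577.1 N·m.
The cable tension T acts at 3.4 m; only its component perpendicular to the boom, T sinθ, produces torque. sinθ = h/√(h²+d²) = 6.4/√(6.4²+3.4²) = 0.8831.
Στ = 0 ⇒ T × 3.4 × 0.8831 = 577.1 ⇒ T = 577.1 / 3.003 = 192 N.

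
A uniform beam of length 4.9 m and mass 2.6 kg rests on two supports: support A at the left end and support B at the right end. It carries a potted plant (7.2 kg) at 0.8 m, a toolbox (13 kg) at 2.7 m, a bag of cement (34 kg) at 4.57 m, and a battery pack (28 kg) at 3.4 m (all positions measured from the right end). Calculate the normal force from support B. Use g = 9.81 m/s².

Choose support A as the axis so its reaction then has zero moment arm.
Beam weight: 2.6 × 9.81 = 25.51 N down at 2.45 m → arm 2.45 m, τ = 25.51 × 2.45 = 62.5 N·m clockwise.
Potted plant: 7.2 × 9.81 = 70.63 N down at 0.8 m → arm 4.1 m, τ = 70.63 × 4.1 = 289.6 N·m clockwise.
Toolbox: 13 × 9.81 = 127.5 N down at 2.7 m → arm 2.2 m, τ = 127.5 × 2.2 = 280.5 N·m clockwise.
Bag of cement: 34 × 9.81 = 333.5 N down at 4.57 m → arm 0.33 m, τ = 333.5 × 0.33 = 110.1 N·m clockwise.
Battery pack: 28 × 9.81 = 274.7 N down at 3.4 m → arm 1.5 m, τ = 274.7 × 1.5 = 412 N·m clockwise.
Net load moment about support A = 1155 N·m clockwise.
Reaction R at support B is upward at 0 m, arm 4.9 m → moment R × 4.9 counterclockwise.
Setting net torque to zero: R × 4.9 = 1155 → R = 236 N.

R_B ≈ 236 N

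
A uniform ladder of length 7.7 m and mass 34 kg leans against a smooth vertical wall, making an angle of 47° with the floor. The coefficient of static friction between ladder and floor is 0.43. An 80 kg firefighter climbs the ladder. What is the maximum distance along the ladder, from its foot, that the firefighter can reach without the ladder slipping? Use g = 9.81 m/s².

About the foot of the ladder:
Ladder weight 34×9.81 = 333.5 N acts at 3.85 m along the ladder; its horizontal arm is 3.85·cos47° = 2.626 m → τ = 875.8 N·m clockwise.
Firefighter weight 80×9.81 = 784.8 N at distance d → arm d·cos47° → τ = 784.8·d·0.682 clockwise.
Wall normal N at the top has arm L sinθ = 5.631 m counterclockwise, so Στ = 0 gives N·5.631 = 875.8 + 535.2·d.
ΣFy = 0 ⇒ N_floor = 1118 N, so the maximum friction is μ_s·N_floor = 0.43×1118 = 480.7 N. ΣFx = 0 ⇒ N_wall = f, so at the slipping point N = 480.7 N.
Substituting: 480.7×5.631 = 875.8 + 535.2·d ⇒ d = (2707 − 875.8) / 535.2 = 3.42 m.

d ≈ 3.42 m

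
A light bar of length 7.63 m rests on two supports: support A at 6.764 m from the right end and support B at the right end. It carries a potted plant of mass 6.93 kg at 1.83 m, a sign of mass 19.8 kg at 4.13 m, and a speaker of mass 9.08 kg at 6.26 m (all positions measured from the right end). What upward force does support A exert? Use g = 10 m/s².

About support B:
Potted plant: 6.93 × 10 = 69.3 N down at 1.83 m → arm 1.83 m, τ = 69.3 × 1.83 = 126.8 N·m counterclockwise.
Sign: 19.8 × 10 = 198 N down at 4.13 m → arm 4.13 m, τ = 198 × 4.13 = 817.7 N·m counterclockwise.
Speaker: 9.08 × 10 = 90.8 N down at 6.26 m → arm 6.26 m, τ = 90.8 × 6.26 = 568.4 N·m counterclockwise.
Net load moment about support B = 1513 N·m counterclockwise.
Reaction R at support A is upward at 6.764 m, arm 6.764 m → moment R × 6.764 clockwise.
Balancing moments: R × 6.764 = 1513, giving R = 224 N.

R_A ≈ 224 N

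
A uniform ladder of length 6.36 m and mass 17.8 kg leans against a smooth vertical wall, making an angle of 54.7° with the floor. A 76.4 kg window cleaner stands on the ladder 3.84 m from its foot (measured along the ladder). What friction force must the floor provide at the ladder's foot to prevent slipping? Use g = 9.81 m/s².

f ≈ 382 N

About the foot of the ladder:
Ladder weight 17.8×9.81 = 174.6 N acts at 3.18 m along the ladder; its horizontal arm is 3.18·cos54.7° = 1.838 m → τ = 320.9 N·m clockwise.
Window cleaner: 76.4×9.81 = 749.5 N at 3.84 m → arm 2.219 m → τ = 1663 N·m clockwise.
Wall normal N acts horizontally at the top; its moment arm is the height L sinθ = 6.36·sin54.7° = 5.191 m, counterclockwise.
Στ = 0 ⇒ N × 5.191 = 1984 ⇒ N = 382 N.
ΣFx = 0: friction at the foot balances the wall's push, so f = N_wall = 382 N.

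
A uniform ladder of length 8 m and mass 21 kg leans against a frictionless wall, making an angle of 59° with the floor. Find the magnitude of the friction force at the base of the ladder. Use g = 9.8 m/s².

f ≈ 61.8 N

Sum moments about the foot of the ladder (the floor normal and friction both act there and drop out).
Ladder weight 21×9.8 = 205.8 N acts at 4 m along the ladder; its horizontal arm is 4·cos59° = 2.06 m → τ = 423.9 N·m clockwise.
Wall normal N acts horizontally at the top; its moment arm is the height L sinθ = 8·sin59° = 6.857 m, counterclockwise.
Setting net torque to zero: N × 6.857 = 423.9 → N = 61.8 N.
ΣFx = 0: friction at the foot balances the wall's push, so f = N_wall = 61.8 N.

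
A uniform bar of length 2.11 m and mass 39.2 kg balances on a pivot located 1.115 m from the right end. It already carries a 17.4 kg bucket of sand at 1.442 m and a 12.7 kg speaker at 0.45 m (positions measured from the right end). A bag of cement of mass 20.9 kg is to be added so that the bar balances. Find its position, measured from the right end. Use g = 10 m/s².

About the pivot (at 1.115 m from the right end):
Beam weight: 39.2 × 10 = 392 N down at 1.055 m → arm 0.06 m, τ = 392 × 0.06 = 23.52 N·m clockwise.
Bucket of sand: 17.4 × 10 = 174 N down at 1.442 m → arm 0.327 m, τ = 174 × 0.327 = 56.9 N·m counterclockwise.
Speaker: 12.7 × 10 = 127 N down at 0.45 m → arm 0.665 m, τ = 127 × 0.665 = 84.45 N·m clockwise.
Net moment of existing loads = 51.07 N·m clockwise.
The bag of cement weighs 20.9 × 10 = 209 N and must supply an equal counterclockwise moment, so its lever arm about the pivot is 51.07 / 209 = 0.244 m.
That puts it at 1.115 + 0.244 = 1.36 m from the right end.

x ≈ 1.36 m from the right end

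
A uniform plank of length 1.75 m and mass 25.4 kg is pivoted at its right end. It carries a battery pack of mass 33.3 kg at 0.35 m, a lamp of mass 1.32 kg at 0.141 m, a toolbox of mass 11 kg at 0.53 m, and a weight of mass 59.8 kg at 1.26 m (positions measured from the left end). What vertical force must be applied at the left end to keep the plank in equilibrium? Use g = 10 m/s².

Taking torques about the right end:
Beam weight: 25.4 × 10 = 254 N down at 0.875 m → arm 0.875 m, τ = 254 × 0.875 = 222.2 N·m counterclockwise.
Battery pack: 33.3 × 10 = 333 N down at 0.35 m → arm 1.4 m, τ = 333 × 1.4 = 466.2 N·m counterclockwise.
Lamp: 1.32 × 10 = 13.2 N down at 0.141 m → arm 1.609 m, τ = 13.2 × 1.609 = 21.24 N·m counterclockwise.
Toolbox: 11 × 10 = 110 N down at 0.53 m → arm 1.22 m, τ = 110 × 1.22 = 134.2 N·m counterclockwise.
Weight: 59.8 × 10 = 598 N down at 1.26 m → arm 0.49 m, τ = 598 × 0.49 = 293 N·m counterclockwise.
Net moment of the loads = 1137 N·m counterclockwise.
The upward force F acts at the left end, arm 1.75 m, giving F × 1.75 clockwise.
For rotational equilibrium, F × 1.75 = 1137, so F = 1137 / 1.75 = 650 N.

F ≈ 650 N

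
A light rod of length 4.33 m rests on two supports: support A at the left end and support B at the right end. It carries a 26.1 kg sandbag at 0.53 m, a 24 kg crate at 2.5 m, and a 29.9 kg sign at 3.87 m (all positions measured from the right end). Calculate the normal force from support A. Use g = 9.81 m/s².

Take moments about support B.
Sandbag: 26.1 × 9.81 = 256 N down at 0.53 m → arm 0.53 m, τ = 256 × 0.53 = 135.7 N·m counterclockwise.
Crate: 24 × 9.81 = 235.4 N down at 2.5 m → arm 2.5 m, τ = 235.4 × 2.5 = 588.5 N·m counterclockwise.
Sign: 29.9 × 9.81 = 293.3 N down at 3.87 m → arm 3.87 m, τ = 293.3 × 3.87 = 1135 N·m counterclockwise.
Net load moment about support B = 1859 N·m counterclockwise.
Reaction R at support A is upward at 4.33 m, arm 4.33 m → moment R × 4.33 clockwise.
For rotational equilibrium, R × 4.33 = 1859, so R = 429 N.

R_A ≈ 429 N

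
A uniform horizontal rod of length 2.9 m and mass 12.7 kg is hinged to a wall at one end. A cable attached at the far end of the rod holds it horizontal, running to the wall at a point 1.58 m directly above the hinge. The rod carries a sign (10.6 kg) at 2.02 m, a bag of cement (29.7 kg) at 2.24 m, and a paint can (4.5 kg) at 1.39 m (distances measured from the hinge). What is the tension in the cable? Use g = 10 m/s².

T ≈ 812 N

Choose the hinge as the axis so the unknown hinge reaction has zero arm there.
Beam weight: 12.7 × 10 = 127 N down at 1.45 m → arm 1.45 m, τ = 127 × 1.45 = 184.2 N·m clockwise.
Sign: 10.6 × 10 = 106 N down at 2.02 m → arm 2.02 m, τ = 106 × 2.02 = 214.1 N·m clockwise.
Bag of cement: 29.7 × 10 = 297 N down at 2.24 m → arm 2.24 m, τ = 297 × 2.24 = 665.3 N·m clockwise.
Paint can: 4.5 × 10 = 45 N down at 1.39 m → arm 1.39 m, τ = 45 × 1.39 = 62.55 N·m clockwise.
Total clockwise load moment = 1126 N·m.
The cable tension T acts at 2.9 m; only its component perpendicular to the rod, T sinθ, produces torque. sinθ = h/√(h²+d²) = 1.58/√(1.58²+2.9²) = 0.4784.
Setting net torque to zero: T × 2.9 × 0.4784 = 1126 → T = 1126 / 1.387 = 812 N.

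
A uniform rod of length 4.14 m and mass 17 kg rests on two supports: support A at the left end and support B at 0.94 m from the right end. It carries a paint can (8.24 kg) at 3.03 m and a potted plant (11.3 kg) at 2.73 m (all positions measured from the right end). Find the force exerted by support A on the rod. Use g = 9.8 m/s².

R_A ≈ 174 N

About support B:
Beam weight: 17 × 9.8 = 166.6 N down at 2.07 m → arm 1.13 m, τ = 166.6 × 1.13 = 188.3 N·m counterclockwise.
Paint can: 8.24 × 9.8 = 80.75 N down at 3.03 m → arm 2.09 m, τ = 80.75 × 2.09 = 168.8 N·m counterclockwise.
Potted plant: 11.3 × 9.8 = 110.7 N down at 2.73 m → arm 1.79 m, τ = 110.7 × 1.79 = 198.2 N·m counterclockwise.
Net load moment about support B = 555.3 N·m counterclockwise.
Reaction R at support A is upward at 4.14 m, arm 3.2 m → moment R × 3.2 clockwise.
Setting net torque to zero: R × 3.2 = 555.3 → R = 174 N.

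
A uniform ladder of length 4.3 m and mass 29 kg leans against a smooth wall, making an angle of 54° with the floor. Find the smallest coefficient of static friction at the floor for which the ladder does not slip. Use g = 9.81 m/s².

μ_min ≈ 0.363

Taking torques about the foot of the ladder:
Ladder weight 29×9.81 = 284.5 N acts at 2.15 m along the ladder; its horizontal arm is 2.15·cos54° = 1.264 m → τ = 359.6 N·m clockwise.
Wall normal N acts horizontally at the top; its moment arm is the height L sinθ = 4.3·sin54° = 3.479 m, counterclockwise.
For rotational equilibrium, N × 3.479 = 359.6, so N = 103.4 N.
ΣFx = 0 ⇒ f = N_wall = 103.4 N. ΣFy = 0 ⇒ N_floor = 284.5 N.
μ_min = f / N_floor = 103.4 / 284.5 = 0.363.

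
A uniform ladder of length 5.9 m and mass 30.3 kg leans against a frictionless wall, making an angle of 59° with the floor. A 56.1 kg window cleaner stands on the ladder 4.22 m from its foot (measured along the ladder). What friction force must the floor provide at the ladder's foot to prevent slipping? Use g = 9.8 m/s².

About the foot of the ladder:
Ladder weight 30.3×9.8 = 296.9 N acts at 2.95 m along the ladder; its horizontal arm is 2.95·cos59° = 1.519 m → τ = 451 N·m clockwise.
Window cleaner: 56.1×9.8 = 549.8 N at 4.22 m → arm 2.173 m → τ = 1195 N·m clockwise.
Wall normal N acts horizontally at the top; its moment arm is the height L sinθ = 5.9·sin59° = 5.057 m, counterclockwise.
Setting net torque to zero: N × 5.057 = 1646 → N = 325 N.
ΣFx = 0: friction at the foot balances the wall's push, so f = N_wall = 325 N.

f ≈ 325 N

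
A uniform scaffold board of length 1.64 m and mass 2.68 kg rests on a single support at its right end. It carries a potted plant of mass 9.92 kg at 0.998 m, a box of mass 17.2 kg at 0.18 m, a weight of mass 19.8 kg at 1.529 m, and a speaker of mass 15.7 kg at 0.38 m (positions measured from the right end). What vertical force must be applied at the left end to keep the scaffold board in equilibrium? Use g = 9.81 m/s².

Choose the right end as the axis so the unknown pivot reaction has zero arm there.
Beam weight: 2.68 × 9.81 = 26.29 N down at 0.82 m → arm 0.82 m, τ = 26.29 × 0.82 = 21.56 N·m counterclockwise.
Potted plant: 9.92 × 9.81 = 97.32 N down at 0.998 m → arm 0.998 m, τ = 97.32 × 0.998 = 97.13 N·m counterclockwise.
Box: 17.2 × 9.81 = 168.7 N down at 0.18 m → arm 0.18 m, τ = 168.7 × 0.18 = 30.37 N·m counterclockwise.
Weight: 19.8 × 9.81 = 194.2 N down at 1.529 m → arm 1.529 m, τ = 194.2 × 1.529 = 296.9 N·m counterclockwise.
Speaker: 15.7 × 9.81 = 154 N down at 0.38 m → arm 0.38 m, τ = 154 × 0.38 = 58.52 N·m counterclockwise.
Net moment of the loads = 504.5 N·m counterclockwise.
The upward force F acts at the left end, arm 1.64 m, giving F × 1.64 clockwise.
Στ = 0 ⇒ F × 1.64 = 504.5 ⇒ F = 504.5 / 1.64 = 308 N.

F ≈ 308 N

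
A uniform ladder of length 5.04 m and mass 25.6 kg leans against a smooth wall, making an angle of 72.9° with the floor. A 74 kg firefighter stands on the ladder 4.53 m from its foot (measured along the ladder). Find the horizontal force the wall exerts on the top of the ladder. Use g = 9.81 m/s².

Taking torques about the foot of the ladder:
Ladder weight 25.6×9.81 = 251.1 N acts at 2.52 m along the ladder; its horizontal arm is 2.52·cos72.9° = 0.741 m → τ = 186.1 N·m clockwise.
Firefighter: 74×9.81 = 725.9 N at 4.53 m → arm 1.332 m → τ = 966.9 N·m clockwise.
Wall normal N acts horizontally at the top; its moment arm is the height L sinθ = 5.04·sin72.9° = 4.817 m, counterclockwise.
Setting net torque to zero: N × 4.817 = 1153 → N = 239 N.

N_wall ≈ 239 N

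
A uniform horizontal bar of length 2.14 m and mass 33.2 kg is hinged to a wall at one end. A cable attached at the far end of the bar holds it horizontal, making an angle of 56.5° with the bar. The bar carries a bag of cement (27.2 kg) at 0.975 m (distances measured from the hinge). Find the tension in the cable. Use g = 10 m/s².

T ≈ 348 N

Choose the hinge as the axis so the unknown hinge reaction has zero arm there.
Beam weight: 33.2 × 10 = 332 N down at 1.07 m → arm 1.07 m, τ = 332 × 1.07 = 355.2 N·m clockwise.
Bag of cement: 27.2 × 10 = 272 N down at 0.975 m → arm 0.975 m, τ = 272 × 0.975 = 265.2 N·m clockwise.
Total clockwise load moment = 620.4 N·m.
The cable tension T acts at 2.14 m; only its component perpendicular to the bar, T sinθ, produces torque. sin 56.5° = 0.8339.
Balancing moments: T × 2.14 × 0.8339 = 620.4, giving T = 620.4 / 1.785 = 348 N.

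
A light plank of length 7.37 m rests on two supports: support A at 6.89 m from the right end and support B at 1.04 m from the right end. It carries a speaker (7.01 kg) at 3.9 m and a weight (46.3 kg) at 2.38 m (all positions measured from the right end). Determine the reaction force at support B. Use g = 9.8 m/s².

R_B ≈ 385 N

Take moments about support A.
Speaker: 7.01 × 9.8 = 68.7 N down at 3.9 m → arm 2.99 m, τ = 68.7 × 2.99 = 205.4 N·m clockwise.
Weight: 46.3 × 9.8 = 453.7 N down at 2.38 m → arm 4.51 m, τ = 453.7 × 4.51 = 2046 N·m clockwise.
Net load moment about support A = 2251 N·m clockwise.
Reaction R at support B is upward at 1.04 m, arm 5.85 m → moment R × 5.85 counterclockwise.
Στ = 0 ⇒ R × 5.85 = 2251 ⇒ R = 385 N.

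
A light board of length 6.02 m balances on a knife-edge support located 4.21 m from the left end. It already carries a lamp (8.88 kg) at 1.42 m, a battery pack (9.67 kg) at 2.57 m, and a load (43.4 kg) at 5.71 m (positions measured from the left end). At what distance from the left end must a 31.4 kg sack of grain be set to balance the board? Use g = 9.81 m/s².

x ≈ 3.43 m from the left end

Sum moments about the knife-edge support (at 4.21 m from the left end) (the support reaction has zero arm there).
Lamp: 8.88 × 9.81 = 87.11 N down at 1.42 m → arm 2.79 m, τ = 87.11 × 2.79 = 243 N·m counterclockwise.
Battery pack: 9.67 × 9.81 = 94.86 N down at 2.57 m → arm 1.64 m, τ = 94.86 × 1.64 = 155.6 N·m counterclockwise.
Load: 43.4 × 9.81 = 425.8 N down at 5.71 m → arm 1.5 m, τ = 425.8 × 1.5 = 638.7 N·m clockwise.
Net moment of existing loads = 240.1 N·m clockwise.
The sack of grain weighs 31.4 × 9.81 = 308 N and must supply an equal counterclockwise moment, so its lever arm about the knife-edge support is 240.1 / 308 = 0.78 m.
That puts it at 4.21 − 0.78 = 3.43 m from the left end.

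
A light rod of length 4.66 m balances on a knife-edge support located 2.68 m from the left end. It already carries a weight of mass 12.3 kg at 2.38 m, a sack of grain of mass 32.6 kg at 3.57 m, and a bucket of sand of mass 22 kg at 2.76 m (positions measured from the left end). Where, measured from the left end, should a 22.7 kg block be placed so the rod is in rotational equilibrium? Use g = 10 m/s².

Take moments about the knife-edge support (at 2.68 m from the left end).
Weight: 12.3 × 10 = 123 N down at 2.38 m → arm 0.3 m, τ = 123 × 0.3 = 36.9 N·m counterclockwise.
Sack of grain: 32.6 × 10 = 326 N down at 3.57 m → arm 0.89 m, τ = 326 × 0.89 = 290.1 N·m clockwise.
Bucket of sand: 22 × 10 = 220 N down at 2.76 m → arm 0.08 m, τ = 220 × 0.08 = 17.6 N·m clockwise.
Net moment of existing loads = 270.8 N·m clockwise.
The block weighs 22.7 × 10 = 227 N and must supply an equal counterclockwise moment, so its lever arm about the knife-edge support is 270.8 / 227 = 1.19 m.
That puts it at 2.68 − 1.19 = 1.49 m from the left end.

x ≈ 1.49 m from the left end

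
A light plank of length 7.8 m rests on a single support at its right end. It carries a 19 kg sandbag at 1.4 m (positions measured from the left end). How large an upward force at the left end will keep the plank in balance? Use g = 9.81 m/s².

Taking torques about the right end:
Sandbag: 19 × 9.81 = 186.4 N down at 1.4 m → arm 6.4 m, τ = 186.4 × 6.4 = 1193 N·m counterclockwise.
Net moment of the loads = 1193 N·m counterclockwise.
The upward force F acts at the left end, arm 7.8 m, giving F × 7.8 clockwise.
Balancing moments: F × 7.8 = 1193, giving F = 1193 / 7.8 = 153 N.

F ≈ 153 N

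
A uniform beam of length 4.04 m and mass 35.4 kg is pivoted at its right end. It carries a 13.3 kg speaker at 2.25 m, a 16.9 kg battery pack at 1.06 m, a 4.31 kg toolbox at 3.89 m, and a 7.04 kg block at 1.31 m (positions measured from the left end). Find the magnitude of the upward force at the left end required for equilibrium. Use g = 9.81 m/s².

F ≈ 402 N

Sum moments about the right end (the unknown pivot reaction has zero arm there).
Beam weight: 35.4 × 9.81 = 347.3 N down at 2.02 m → arm 2.02 m, τ = 347.3 × 2.02 = 701.5 N·m counterclockwise.
Speaker: 13.3 × 9.81 = 130.5 N down at 2.25 m → arm 1.79 m, τ = 130.5 × 1.79 = 233.6 N·m counterclockwise.
Battery pack: 16.9 × 9.81 = 165.8 N down at 1.06 m → arm 2.98 m, τ = 165.8 × 2.98 = 494.1 N·m counterclockwise.
Toolbox: 4.31 × 9.81 = 42.28 N down at 3.89 m → arm 0.15 m, τ = 42.28 × 0.15 = 6.342 N·m counterclockwise.
Block: 7.04 × 9.81 = 69.06 N down at 1.31 m → arm 2.73 m, τ = 69.06 × 2.73 = 188.5 N·m counterclockwise.
Net moment of the loads = 1624 N·m counterclockwise.
The upward force F acts at the left end, arm 4.04 m, giving F × 4.04 clockwise.
Balancing moments: F × 4.04 = 1624, giving F = 1624 / 4.04 = 402 N.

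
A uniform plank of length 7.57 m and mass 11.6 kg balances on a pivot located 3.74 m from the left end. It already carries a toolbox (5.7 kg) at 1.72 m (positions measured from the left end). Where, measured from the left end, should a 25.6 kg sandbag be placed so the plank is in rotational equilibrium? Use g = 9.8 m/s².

x ≈ 4.17 m from the left end

Choose the pivot (at 3.74 m from the left end) as the axis so the support reaction has zero arm there.
Beam weight: 11.6 × 9.8 = 113.7 N down at 3.785 m → arm 0.045 m, τ = 113.7 × 0.045 = 5.117 N·m clockwise.
Toolbox: 5.7 × 9.8 = 55.86 N down at 1.72 m → arm 2.02 m, τ = 55.86 × 2.02 = 112.8 N·m counterclockwise.
Net moment of existing loads = 107.7 N·m counterclockwise.
The sandbag weighs 25.6 × 9.8 = 250.9 N and must supply an equal clockwise moment, so its lever arm about the pivot is 107.7 / 250.9 = 0.429 m.
That puts it at 3.74 + 0.429 = 4.17 m from the left end.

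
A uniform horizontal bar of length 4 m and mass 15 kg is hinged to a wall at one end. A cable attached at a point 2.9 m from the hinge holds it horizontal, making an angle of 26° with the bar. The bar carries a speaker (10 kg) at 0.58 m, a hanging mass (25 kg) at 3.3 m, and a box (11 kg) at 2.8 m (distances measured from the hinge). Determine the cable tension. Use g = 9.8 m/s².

About the hinge:
Beam weight: 15 × 9.8 = 147 N down at 2 m → arm 2 m, τ = 147 × 2 = 294 N·m clockwise.
Speaker: 10 × 9.8 = 98 N down at 0.58 m → arm 0.58 m, τ = 98 × 0.58 = 56.84 N·m clockwise.
Hanging mass: 25 × 9.8 = 245 N down at 3.3 m → arm 3.3 m, τ = 245 × 3.3 = 808.5 N·m clockwise.
Box: 11 × 9.8 = 107.8 N down at 2.8 m → arm 2.8 m, τ = 107.8 × 2.8 = 301.8 N·m clockwise.
Total clockwise load moment = 1461 N·m.
The cable tension T acts at 2.9 m; only its component perpendicular to the bar, T sinθ, produces torque. sin 26° = 0.4384.
For rotational equilibrium, T × 2.9 × 0.4384 = 1461, so T = 1461 / 1.271 = 1150 N.

T ≈ 1150 N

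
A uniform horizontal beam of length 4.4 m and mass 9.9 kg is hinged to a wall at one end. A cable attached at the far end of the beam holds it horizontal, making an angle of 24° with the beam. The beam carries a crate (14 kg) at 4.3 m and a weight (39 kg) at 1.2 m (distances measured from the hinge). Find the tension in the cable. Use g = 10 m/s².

Sum moments about the hinge (the unknown hinge reaction has zero arm there).
Beam weight: 9.9 × 10 = 99 N down at 2.2 m → arm 2.2 m, τ = 99 × 2.2 = 217.8 N·m clockwise.
Crate: 14 × 10 = 140 N down at 4.3 m → arm 4.3 m, τ = 140 × 4.3 = 602 N·m clockwise.
Weight: 39 × 10 = 390 N down at 1.2 m → arm 1.2 m, τ = 390 × 1.2 = 468 N·m clockwise.
Total clockwise load moment = 1288 N·m.
The cable tension T acts at 4.4 m; only its component perpendicular to the beam, T sinθ, produces torque. sin 24° = 0.4067.
For rotational equilibrium, T × 4.4 × 0.4067 = 1288, so T = 1288 / 1.789 = 720 N.

T ≈ 720 N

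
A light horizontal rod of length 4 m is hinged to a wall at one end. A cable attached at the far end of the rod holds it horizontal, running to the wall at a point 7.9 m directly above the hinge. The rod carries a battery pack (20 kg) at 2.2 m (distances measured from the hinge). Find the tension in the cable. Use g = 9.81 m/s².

T ≈ 121 N

Take moments about the hinge.
Battery pack: 20 × 9.81 = 196.2 N down at 2.2 m → arm 2.2 m, τ = 196.2 × 2.2 = 431.6 N·m clockwise.
Total clockwise load moment = 431.6 N·m.
The cable tension T acts at 4 m; only its component perpendicular to the rod, T sinθ, produces torque. sinθ = h/√(h²+d²) = 7.9/√(7.9²+4²) = 0.8922.
Balancing moments: T × 4 × 0.8922 = 431.6, giving T = 431.6 / 3.569 = 121 N.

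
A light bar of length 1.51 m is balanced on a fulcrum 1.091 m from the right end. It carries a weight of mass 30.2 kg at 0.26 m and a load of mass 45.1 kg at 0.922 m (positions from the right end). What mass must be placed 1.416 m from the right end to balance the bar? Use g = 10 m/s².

m ≈ 101 kg

About the fulcrum (at 1.091 m from the right end):
Weight: 30.2 × 10 = 302 N down at 0.26 m → arm 0.831 m, τ = 302 × 0.831 = 251 N·m clockwise.
Load: 45.1 × 10 = 451 N down at 0.922 m → arm 0.169 m, τ = 451 × 0.169 = 76.22 N·m clockwise.
Net moment of known loads = 327.2 N·m clockwise.
An unknown mass m at 1.416 m has arm 0.3246 m; its moment is m·g·0.3246 counterclockwise.
Balancing moments: m × 10 × 0.3246 = 327.2, giving m = 327.2 / (10 × 0.3246) = 101 kg.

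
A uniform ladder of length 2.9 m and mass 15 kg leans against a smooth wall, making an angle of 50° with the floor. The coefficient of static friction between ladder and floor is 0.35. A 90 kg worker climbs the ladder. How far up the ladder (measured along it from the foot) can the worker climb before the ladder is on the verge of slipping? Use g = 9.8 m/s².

d ≈ 1.17 m

Choose the foot of the ladder as the axis so the floor normal and friction both act there and drop out.
Ladder weight 15×9.8 = 147 N acts at 1.45 m along the ladder; its horizontal arm is 1.45·cos50° = 0.932 m → τ = 137 N·m clockwise.
Worker weight 90×9.8 = 882 N at distance d → arm d·cos50° → τ = 882·d·0.6428 clockwise.
Wall normal N at the top has arm L sinθ = 2.222 m counterclockwise, so Στ = 0 gives N·2.222 = 137 + 566.9·d.
ΣFy = 0 ⇒ N_floor = 1029 N, so the maximum friction is μ_s·N_floor = 0.35×1029 = 360.1 N. ΣFx = 0 ⇒ N_wall = f, so at the slipping point N = 360.1 N.
Substituting: 360.1×2.222 = 137 + 566.9·d ⇒ d = (800.1 − 137) / 566.9 = 1.17 m.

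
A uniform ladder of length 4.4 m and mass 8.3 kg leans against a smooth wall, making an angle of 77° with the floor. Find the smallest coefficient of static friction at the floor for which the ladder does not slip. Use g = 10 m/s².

μ_min ≈ 0.115

About the foot of the ladder:
Ladder weight 8.3×10 = 83 N acts at 2.2 m along the ladder; its horizontal arm is 2.2·cos77° = 0.4949 m → τ = 41.08 N·m clockwise.
Wall normal N acts horizontally at the top; its moment arm is the height L sinθ = 4.4·sin77° = 4.287 m, counterclockwise.
For rotational equilibrium, N × 4.287 = 41.08, so N = 9.582 N.
ΣFx = 0 ⇒ f = N_wall = 9.582 N. ΣFy = 0 ⇒ N_floor = 83 N.
μ_min = f / N_floor = 9.582 / 83 = 0.115.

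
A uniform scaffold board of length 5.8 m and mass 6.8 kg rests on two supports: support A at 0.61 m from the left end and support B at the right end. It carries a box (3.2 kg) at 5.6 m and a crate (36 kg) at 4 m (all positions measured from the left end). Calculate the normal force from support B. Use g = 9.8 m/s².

Take moments about support A.
Beam weight: 6.8 × 9.8 = 66.64 N down at 2.9 m → arm 2.29 m, τ = 66.64 × 2.29 = 152.6 N·m clockwise.
Box: 3.2 × 9.8 = 31.36 N down at 5.6 m → arm 4.99 m, τ = 31.36 × 4.99 = 156.5 N·m clockwise.
Crate: 36 × 9.8 = 352.8 N down at 4 m → arm 3.39 m, τ = 352.8 × 3.39 = 1196 N·m clockwise.
Net load moment about support A = 1505 N·m clockwise.
Reaction R at support B is upward at 5.8 m, arm 5.19 m → moment R × 5.19 counterclockwise.
For rotational equilibrium, R × 5.19 = 1505, so R = 290 N.

R_B ≈ 290 N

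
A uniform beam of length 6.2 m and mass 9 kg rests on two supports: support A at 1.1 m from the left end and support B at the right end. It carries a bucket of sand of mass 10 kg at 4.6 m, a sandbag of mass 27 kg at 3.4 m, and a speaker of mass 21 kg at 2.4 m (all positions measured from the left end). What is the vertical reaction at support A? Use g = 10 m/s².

About support B:
Beam weight: 9 × 10 = 90 N down at 3.1 m → arm 3.1 m, τ = 90 × 3.1 = 279 N·m counterclockwise.
Bucket of sand: 10 × 10 = 100 N down at 4.6 m → arm 1.6 m, τ = 100 × 1.6 = 160 N·m counterclockwise.
Sandbag: 27 × 10 = 270 N down at 3.4 m → arm 2.8 m, τ = 270 × 2.8 = 756 N·m counterclockwise.
Speaker: 21 × 10 = 210 N down at 2.4 m → arm 3.8 m, τ = 210 × 3.8 = 798 N·m counterclockwise.
Net load moment about support B = 1993 N·m counterclockwise.
Reaction R at support A is upward at 1.1 m, arm 5.1 m → moment R × 5.1 clockwise.
Setting net torque to zero: R × 5.1 = 1993 → R = 391 N.

R_A ≈ 391 N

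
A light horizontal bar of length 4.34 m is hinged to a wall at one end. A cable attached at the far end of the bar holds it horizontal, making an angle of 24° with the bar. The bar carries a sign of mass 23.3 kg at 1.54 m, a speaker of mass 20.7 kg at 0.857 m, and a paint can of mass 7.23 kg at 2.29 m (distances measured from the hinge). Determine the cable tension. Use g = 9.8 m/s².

T ≈ 390 N

Sum moments about the hinge (the unknown hinge reaction has zero arm there).
Sign: 23.3 × 9.8 = 228.3 N down at 1.54 m → arm 1.54 m, τ = 228.3 × 1.54 = 351.6 N·m clockwise.
Speaker: 20.7 × 9.8 = 202.9 N down at 0.857 m → arm 0.857 m, τ = 202.9 × 0.857 = 173.9 N·m clockwise.
Paint can: 7.23 × 9.8 = 70.85 N down at 2.29 m → arm 2.29 m, τ = 70.85 × 2.29 = 162.2 N·m clockwise.
Total clockwise load moment = 687.7 N·m.
The cable tension T acts at 4.34 m; only its component perpendicular to the bar, T sinθ, produces torque. sin 24° = 0.4067.
Balancing moments: T × 4.34 × 0.4067 = 687.7, giving T = 687.7 / 1.765 = 390 N.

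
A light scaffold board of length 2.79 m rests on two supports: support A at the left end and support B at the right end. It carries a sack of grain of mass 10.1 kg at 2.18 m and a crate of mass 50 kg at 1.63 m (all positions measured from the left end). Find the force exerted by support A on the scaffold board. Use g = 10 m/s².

R_A ≈ 230 N

Choose support B as the axis so its reaction then has zero moment arm.
Sack of grain: 10.1 × 10 = 101 N down at 2.18 m → arm 0.61 m, τ = 101 × 0.61 = 61.61 N·m counterclockwise.
Crate: 50 × 10 = 500 N down at 1.63 m → arm 1.16 m, τ = 500 × 1.16 = 580 N·m counterclockwise.
Net load moment about support B = 641.6 N·m counterclockwise.
Reaction R at support A is upward at 0 m, arm 2.79 m → moment R × 2.79 clockwise.
Balancing moments: R × 2.79 = 641.6, giving R = 230 N.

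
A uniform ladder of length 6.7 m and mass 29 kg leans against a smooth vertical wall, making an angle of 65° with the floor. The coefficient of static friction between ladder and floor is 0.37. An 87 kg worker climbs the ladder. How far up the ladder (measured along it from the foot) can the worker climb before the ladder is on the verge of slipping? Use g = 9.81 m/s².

Taking torques about the foot of the ladder:
Ladder weight 29×9.81 = 284.5 N acts at 3.35 m along the ladder; its horizontal arm is 3.35·cos65° = 1.416 m → τ = 402.9 N·m clockwise.
Worker weight 87×9.81 = 853.5 N at distance d → arm d·cos65° → τ = 853.5·d·0.4226 clockwise.
Wall normal N at the top has arm L sinθ = 6.072 m counterclockwise, so Στ = 0 gives N·6.072 = 402.9 + 360.7·d.
ΣFy = 0 ⇒ N_floor = 1138 N, so the maximum friction is μ_s·N_floor = 0.37×1138 = 421.1 N. ΣFx = 0 ⇒ N_wall = f, so at the slipping point N = 421.1 N.
Substituting: 421.1×6.072 = 402.9 + 360.7·d ⇒ d = (2557 − 402.9) / 360.7 = 5.97 m.

d ≈ 5.97 m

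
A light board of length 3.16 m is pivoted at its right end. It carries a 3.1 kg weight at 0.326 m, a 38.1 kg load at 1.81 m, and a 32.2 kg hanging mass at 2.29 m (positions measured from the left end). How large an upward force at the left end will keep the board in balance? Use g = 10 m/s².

F ≈ 279 N

Choose the right end as the axis so the unknown pivot reaction has zero arm there.
Weight: 3.1 × 10 = 31 N down at 0.326 m → arm 2.834 m, τ = 31 × 2.834 = 87.85 N·m counterclockwise.
Load: 38.1 × 10 = 381 N down at 1.81 m → arm 1.35 m, τ = 381 × 1.35 = 514.4 N·m counterclockwise.
Hanging mass: 32.2 × 10 = 322 N down at 2.29 m → arm 0.87 m, τ = 322 × 0.87 = 280.1 N·m counterclockwise.
Net moment of the loads = 882.4 N·m counterclockwise.
The upward force F acts at the left end, arm 3.16 m, giving F × 3.16 clockwise.
Στ = 0 ⇒ F × 3.16 = 882.4 ⇒ F = 882.4 / 3.16 = 279 N.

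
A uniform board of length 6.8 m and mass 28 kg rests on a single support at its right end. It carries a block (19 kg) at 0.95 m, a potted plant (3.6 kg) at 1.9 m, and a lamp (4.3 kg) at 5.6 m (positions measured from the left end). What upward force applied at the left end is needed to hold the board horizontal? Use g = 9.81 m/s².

F ≈ 331 N

Taking torques about the right end:
Beam weight: 28 × 9.81 = 274.7 N down at 3.4 m → arm 3.4 m, τ = 274.7 × 3.4 = 934 N·m counterclockwise.
Block: 19 × 9.81 = 186.4 N down at 0.95 m → arm 5.85 m, τ = 186.4 × 5.85 = 1090 N·m counterclockwise.
Potted plant: 3.6 × 9.81 = 35.32 N down at 1.9 m → arm 4.9 m, τ = 35.32 × 4.9 = 173.1 N·m counterclockwise.
Lamp: 4.3 × 9.81 = 42.18 N down at 5.6 m → arm 1.2 m, τ = 42.18 × 1.2 = 50.62 N·m counterclockwise.
Net moment of the loads = 2248 N·m counterclockwise.
The upward force F acts at the left end, arm 6.8 m, giving F × 6.8 clockwise.
Setting net torque to zero: F × 6.8 = 2248 → F = 2248 / 6.8 = 331 N.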